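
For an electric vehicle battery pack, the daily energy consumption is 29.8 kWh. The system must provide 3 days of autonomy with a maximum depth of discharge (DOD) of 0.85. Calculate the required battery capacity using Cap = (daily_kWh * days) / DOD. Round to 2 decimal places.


Total energy needed = daily * days = 29.8 * 3 = 89.4 kWh
Account for depth of discharge:
  Cap = total_energy / DOD = 89.4 / 0.85
  Cap = 105.18 kWh

105.18


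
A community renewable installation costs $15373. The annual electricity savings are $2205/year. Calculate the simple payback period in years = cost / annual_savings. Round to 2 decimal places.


Simple payback period = initial cost / annual savings
Payback = 15373 / 2205
Payback = 6.97 years

6.97


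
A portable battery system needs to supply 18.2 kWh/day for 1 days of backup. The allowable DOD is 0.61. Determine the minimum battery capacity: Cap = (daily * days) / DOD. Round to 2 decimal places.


Total energy needed = daily * days = 18.2 * 1 = 18.2 kWh
Account for depth of discharge:
  Cap = total_energy / DOD = 18.2 / 0.61
  Cap = 29.84 kWh

29.84


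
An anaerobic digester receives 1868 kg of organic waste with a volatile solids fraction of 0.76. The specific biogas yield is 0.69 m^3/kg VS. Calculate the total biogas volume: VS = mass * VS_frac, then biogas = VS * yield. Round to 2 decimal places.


Compute volatile solids:
  VS = mass * VS_fraction = 1868 * 0.76 = 1419.68 kg
Calculate biogas volume:
  Biogas = VS * specific_yield = 1419.68 * 0.69
  Biogas = 979.58 m^3

979.58


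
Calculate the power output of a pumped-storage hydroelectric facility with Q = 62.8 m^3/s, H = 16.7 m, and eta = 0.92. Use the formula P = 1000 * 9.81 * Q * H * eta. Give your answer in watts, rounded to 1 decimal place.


Apply the hydropower formula P = rho * g * Q * H * eta
rho * g = 1000 * 9.81 = 9810.0
P = 9810.0 * 62.8 * 16.7 * 0.92
P = 9465268.8 W

9465268.8


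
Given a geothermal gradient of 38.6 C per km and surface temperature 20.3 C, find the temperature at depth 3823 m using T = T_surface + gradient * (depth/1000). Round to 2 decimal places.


Convert depth to km: 3823 / 1000 = 3.823 km
Temperature increase = gradient * depth_km = 38.6 * 3.823 = 147.57 C
Temperature at depth = T_surface + delta_T = 20.3 + 147.57
T = 167.87 C

167.87


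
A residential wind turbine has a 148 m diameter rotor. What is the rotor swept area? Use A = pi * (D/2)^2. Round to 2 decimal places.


Compute the rotor radius:
  r = D / 2 = 148 / 2 = 74.0 m
Calculate swept area:
  A = pi * r^2 = pi * 74.0^2
  A = 17203.36 m^2

17203.36


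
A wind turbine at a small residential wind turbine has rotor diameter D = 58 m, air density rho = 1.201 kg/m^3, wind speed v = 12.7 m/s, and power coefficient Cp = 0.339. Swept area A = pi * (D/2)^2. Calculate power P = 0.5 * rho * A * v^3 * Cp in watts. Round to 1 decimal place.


Step 1 -- Compute swept area:
  A = pi * (D/2)^2 = pi * (58/2)^2 = 2642.08 m^2
Step 2 -- Apply wind power equation:
  P = 0.5 * rho * A * v^3 * Cp
  v^3 = 12.7^3 = 2048.383
  P = 0.5 * 1.201 * 2642.08 * 2048.383 * 0.339
  P = 1101716.2 W

1101716.2


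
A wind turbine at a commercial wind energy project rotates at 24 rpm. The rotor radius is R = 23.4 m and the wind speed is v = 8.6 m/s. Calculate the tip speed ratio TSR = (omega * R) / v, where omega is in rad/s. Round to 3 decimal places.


Convert rotational speed to rad/s:
  omega = 24 * 2 * pi / 60 = 2.5133 rad/s
Compute tip speed:
  v_tip = omega * R = 2.5133 * 23.4 = 58.811 m/s
Tip speed ratio:
  TSR = v_tip / v_wind = 58.811 / 8.6 = 6.838

6.838


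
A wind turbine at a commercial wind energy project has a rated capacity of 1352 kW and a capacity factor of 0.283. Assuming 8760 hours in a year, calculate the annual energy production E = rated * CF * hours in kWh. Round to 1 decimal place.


Annual energy = rated_kW * capacity_factor * hours_per_year
Given: P_rated = 1352 kW, CF = 0.283, hours = 8760
E = 1352 * 0.283 * 8760
E = 3351716.2 kWh

3351716.2


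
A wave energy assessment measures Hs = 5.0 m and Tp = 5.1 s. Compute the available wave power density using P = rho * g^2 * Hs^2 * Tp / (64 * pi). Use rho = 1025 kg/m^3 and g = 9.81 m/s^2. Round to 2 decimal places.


Apply wave power formula:
  g^2 = 9.81^2 = 96.2361
  Hs^2 = 5.0^2 = 25.0
  Numerator = rho * g^2 * Hs^2 * Tp = 1025 * 96.2361 * 25.0 * 5.1 = 12576855.32
  Denominator = 64 * pi = 201.0619
  P = 12576855.32 / 201.0619 = 62552.15 W/m

62552.15


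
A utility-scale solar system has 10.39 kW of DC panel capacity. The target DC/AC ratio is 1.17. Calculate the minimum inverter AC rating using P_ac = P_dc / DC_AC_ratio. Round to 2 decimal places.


The inverter AC capacity is determined by the DC/AC ratio.
Given: P_dc = 10.39 kW, DC/AC ratio = 1.17
P_ac = P_dc / ratio = 10.39 / 1.17
P_ac = 8.88 kW

8.88


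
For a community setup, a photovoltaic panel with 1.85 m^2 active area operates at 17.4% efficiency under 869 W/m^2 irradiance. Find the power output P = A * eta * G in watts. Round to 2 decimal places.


Use the solar power formula P = A * eta * G.
Given: A = 1.85 m^2, eta = 0.174, G = 869 W/m^2
P = 1.85 * 0.174 * 869
P = 279.73 W

279.73


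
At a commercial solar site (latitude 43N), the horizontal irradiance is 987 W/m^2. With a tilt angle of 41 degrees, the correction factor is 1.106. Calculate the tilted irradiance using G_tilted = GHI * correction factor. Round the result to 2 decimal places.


Identify the given values:
  GHI = 987 W/m^2, tilt correction factor = 1.106
Apply the formula G_tilted = GHI * factor:
  G_tilted = 987 * 1.106
  G_tilted = 1091.62 W/m^2

1091.62


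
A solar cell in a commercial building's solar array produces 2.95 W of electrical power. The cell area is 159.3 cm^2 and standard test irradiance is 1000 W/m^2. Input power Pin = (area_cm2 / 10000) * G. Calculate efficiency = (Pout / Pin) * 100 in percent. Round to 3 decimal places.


First compute the input power:
  Pin = area_cm2 / 10000 * G = 159.3 / 10000 * 1000 = 15.93 W
Then compute efficiency:
  Efficiency = (Pout / Pin) * 100 = (2.95 / 15.93) * 100
  Efficiency = 18.519%

18.519


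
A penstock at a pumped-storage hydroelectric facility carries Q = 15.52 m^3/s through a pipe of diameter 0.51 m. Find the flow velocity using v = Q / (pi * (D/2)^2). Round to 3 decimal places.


Compute pipe cross-sectional area:
  A = pi * (D/2)^2 = pi * (0.51/2)^2 = 0.2043 m^2
Calculate velocity:
  v = Q / A = 15.52 / 0.2043
  v = 75.973 m/s

75.973


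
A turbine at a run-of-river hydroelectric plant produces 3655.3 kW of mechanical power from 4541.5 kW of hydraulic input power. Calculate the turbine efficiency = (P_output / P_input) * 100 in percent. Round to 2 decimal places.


Turbine efficiency = (output power / input power) * 100
eta = (3655.3 / 4541.5) * 100
eta = 80.49%

80.49


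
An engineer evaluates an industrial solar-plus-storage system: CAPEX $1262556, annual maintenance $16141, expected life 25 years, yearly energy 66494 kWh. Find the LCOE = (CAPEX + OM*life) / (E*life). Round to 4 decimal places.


Total cost = CAPEX + OM * lifetime = 1262556 + 16141 * 25 = 1262556 + 403525 = 1666081
Total generation = annual * lifetime = 66494 * 25 = 1662350 kWh
LCOE = 1666081 / 1662350
LCOE = 1.0022 $/kWh

1.0022


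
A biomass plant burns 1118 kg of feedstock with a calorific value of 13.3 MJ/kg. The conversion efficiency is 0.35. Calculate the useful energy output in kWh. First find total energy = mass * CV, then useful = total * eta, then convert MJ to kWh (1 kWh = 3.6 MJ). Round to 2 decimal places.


Total energy = mass * CV = 1118 * 13.3 = 14869.4 MJ
Useful energy = total * eta = 14869.4 * 0.35 = 5204.29 MJ
Convert to kWh: 5204.29 / 3.6
Useful energy = 1445.64 kWh

1445.64


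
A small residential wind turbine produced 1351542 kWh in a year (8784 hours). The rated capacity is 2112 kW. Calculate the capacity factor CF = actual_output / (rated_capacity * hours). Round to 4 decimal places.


Capacity factor = actual output / maximum possible output
Maximum possible = rated * hours = 2112 * 8784 = 18551808 kWh
CF = 1351542 / 18551808
CF = 0.0729

0.0729


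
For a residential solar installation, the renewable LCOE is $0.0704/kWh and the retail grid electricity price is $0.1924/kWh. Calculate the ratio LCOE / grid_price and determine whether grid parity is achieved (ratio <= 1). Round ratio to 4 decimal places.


Compare LCOE to grid price:
  LCOE = $0.0704/kWh, Grid price = $0.1924/kWh
  Ratio = LCOE / grid_price = 0.0704 / 0.1924 = 0.3659
  Grid parity achieved (ratio <= 1)? yes

0.3659


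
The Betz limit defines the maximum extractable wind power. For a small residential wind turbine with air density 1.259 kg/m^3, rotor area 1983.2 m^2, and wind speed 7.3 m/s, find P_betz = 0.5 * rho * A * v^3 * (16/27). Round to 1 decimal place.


The Betz coefficient Cp_max = 16/27 = 0.5926
v^3 = 7.3^3 = 389.017
P_betz = 0.5 * rho * A * v^3 * Cp_max
P_betz = 0.5 * 1.259 * 1983.2 * 389.017 * 0.5926
P_betz = 287797.5 W

287797.5


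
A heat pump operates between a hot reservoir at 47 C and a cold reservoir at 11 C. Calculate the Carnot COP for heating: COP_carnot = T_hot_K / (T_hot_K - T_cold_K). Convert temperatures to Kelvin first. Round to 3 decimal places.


Convert to Kelvin:
  T_hot = 47 + 273.15 = 320.15 K
  T_cold = 11 + 273.15 = 284.15 K
Apply Carnot COP formula:
  COP = T_hot_K / (T_hot_K - T_cold_K) = 320.15 / 36.0
  COP = 8.893

8.893


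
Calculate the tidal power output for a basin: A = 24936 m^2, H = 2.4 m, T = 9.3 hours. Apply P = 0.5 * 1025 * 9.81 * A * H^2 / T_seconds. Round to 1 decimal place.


Convert period to seconds: T = 9.3 * 3600 = 33480.0 s
H^2 = 2.4^2 = 5.76
P = 0.5 * rho * g * A * H^2 / T
P = 0.5 * 1025 * 9.81 * 24936 * 5.76 / 33480.0
P = 21568.8 W

21568.8


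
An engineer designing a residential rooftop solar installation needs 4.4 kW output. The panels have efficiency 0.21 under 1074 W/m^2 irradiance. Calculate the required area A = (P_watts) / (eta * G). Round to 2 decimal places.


Convert target power to watts: P = 4.4 * 1000 = 4400.0 W
Compute denominator: eta * G = 0.21 * 1074 = 225.54
Required area A = P / (eta * G) = 4400.0 / 225.54
A = 19.51 m^2

19.51


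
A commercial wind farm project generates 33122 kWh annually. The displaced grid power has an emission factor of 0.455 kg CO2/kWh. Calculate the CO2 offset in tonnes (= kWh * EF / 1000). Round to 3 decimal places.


CO2 offset in kg = generation * emission_factor
CO2 offset = 33122 * 0.455 = 15070.51 kg
Convert to tonnes:
  CO2 offset = 15070.51 / 1000 = 15.071 tonnes

15.071


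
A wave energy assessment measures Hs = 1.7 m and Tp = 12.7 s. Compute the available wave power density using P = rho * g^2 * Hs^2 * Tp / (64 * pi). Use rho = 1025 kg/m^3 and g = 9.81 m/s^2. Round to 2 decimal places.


Apply wave power formula:
  g^2 = 9.81^2 = 96.2361
  Hs^2 = 1.7^2 = 2.89
  Numerator = rho * g^2 * Hs^2 * Tp = 1025 * 96.2361 * 2.89 * 12.7 = 3620457.42
  Denominator = 64 * pi = 201.0619
  P = 3620457.42 / 201.0619 = 18006.68 W/m

18006.68


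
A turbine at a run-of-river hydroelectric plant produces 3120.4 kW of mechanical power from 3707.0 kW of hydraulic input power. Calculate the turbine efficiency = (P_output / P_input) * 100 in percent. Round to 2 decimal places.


Turbine efficiency = (output power / input power) * 100
eta = (3120.4 / 3707.0) * 100
eta = 84.18%

84.18


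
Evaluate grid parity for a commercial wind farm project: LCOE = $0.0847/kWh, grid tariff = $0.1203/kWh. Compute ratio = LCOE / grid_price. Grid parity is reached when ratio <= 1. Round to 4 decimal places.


Compare LCOE to grid price:
  LCOE = $0.0847/kWh, Grid price = $0.1203/kWh
  Ratio = LCOE / grid_price = 0.0847 / 0.1203 = 0.7041
  Grid parity achieved (ratio <= 1)? yes

0.7041


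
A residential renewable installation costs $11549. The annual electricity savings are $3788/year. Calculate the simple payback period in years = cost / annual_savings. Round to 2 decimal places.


Simple payback period = initial cost / annual savings
Payback = 11549 / 3788
Payback = 3.05 years

3.05


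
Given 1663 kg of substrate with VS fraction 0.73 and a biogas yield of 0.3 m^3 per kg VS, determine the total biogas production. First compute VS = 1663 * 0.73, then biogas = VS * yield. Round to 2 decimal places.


Compute volatile solids:
  VS = mass * VS_fraction = 1663 * 0.73 = 1213.99 kg
Calculate biogas volume:
  Biogas = VS * specific_yield = 1213.99 * 0.3
  Biogas = 364.20 m^3

364.20


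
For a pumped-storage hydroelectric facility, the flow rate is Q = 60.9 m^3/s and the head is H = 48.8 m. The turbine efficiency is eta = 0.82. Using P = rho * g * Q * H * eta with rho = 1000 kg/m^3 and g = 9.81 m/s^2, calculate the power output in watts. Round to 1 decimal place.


Apply the hydropower formula P = rho * g * Q * H * eta
rho * g = 1000 * 9.81 = 9810.0
P = 9810.0 * 60.9 * 48.8 * 0.82
P = 23906718.9 W

23906718.9


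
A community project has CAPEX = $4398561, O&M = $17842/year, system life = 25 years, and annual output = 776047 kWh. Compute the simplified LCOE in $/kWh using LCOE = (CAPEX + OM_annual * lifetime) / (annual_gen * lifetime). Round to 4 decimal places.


Total cost = CAPEX + OM * lifetime = 4398561 + 17842 * 25 = 4398561 + 446050 = 4844611
Total generation = annual * lifetime = 776047 * 25 = 19401175 kWh
LCOE = 4844611 / 19401175
LCOE = 0.2497 $/kWh

0.2497


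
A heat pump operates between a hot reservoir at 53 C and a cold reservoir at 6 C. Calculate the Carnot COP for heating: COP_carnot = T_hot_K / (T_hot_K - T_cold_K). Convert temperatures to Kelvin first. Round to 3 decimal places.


Convert to Kelvin:
  T_hot = 53 + 273.15 = 326.15 K
  T_cold = 6 + 273.15 = 279.15 K
Apply Carnot COP formula:
  COP = T_hot_K / (T_hot_K - T_cold_K) = 326.15 / 47.0
  COP = 6.939

6.939


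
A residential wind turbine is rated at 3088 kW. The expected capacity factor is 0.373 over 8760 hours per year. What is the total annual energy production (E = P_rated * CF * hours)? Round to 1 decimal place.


Annual energy = rated_kW * capacity_factor * hours_per_year
Given: P_rated = 3088 kW, CF = 0.373, hours = 8760
E = 3088 * 0.373 * 8760
E = 10089978.2 kWh

10089978.2


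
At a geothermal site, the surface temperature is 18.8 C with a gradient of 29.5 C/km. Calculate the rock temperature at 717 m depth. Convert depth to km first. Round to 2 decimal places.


Convert depth to km: 717 / 1000 = 0.717 km
Temperature increase = gradient * depth_km = 29.5 * 0.717 = 21.15 C
Temperature at depth = T_surface + delta_T = 18.8 + 21.15
T = 39.95 C

39.95


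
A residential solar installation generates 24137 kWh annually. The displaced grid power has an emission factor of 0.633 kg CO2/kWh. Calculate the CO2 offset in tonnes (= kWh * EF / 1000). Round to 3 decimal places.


CO2 offset in kg = generation * emission_factor
CO2 offset = 24137 * 0.633 = 15278.72 kg
Convert to tonnes:
  CO2 offset = 15278.72 / 1000 = 15.279 tonnes

15.279


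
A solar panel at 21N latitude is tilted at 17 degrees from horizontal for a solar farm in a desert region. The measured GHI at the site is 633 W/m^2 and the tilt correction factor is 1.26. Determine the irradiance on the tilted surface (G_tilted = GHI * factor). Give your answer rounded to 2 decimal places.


Identify the given values:
  GHI = 633 W/m^2, tilt correction factor = 1.26
Apply the formula G_tilted = GHI * factor:
  G_tilted = 633 * 1.26
  G_tilted = 797.58 W/m^2

797.58


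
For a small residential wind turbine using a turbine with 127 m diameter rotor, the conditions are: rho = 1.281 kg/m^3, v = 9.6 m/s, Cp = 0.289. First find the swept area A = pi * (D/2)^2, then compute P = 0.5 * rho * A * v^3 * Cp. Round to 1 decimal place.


Step 1 -- Compute swept area:
  A = pi * (D/2)^2 = pi * (127/2)^2 = 12667.69 m^2
Step 2 -- Apply wind power equation:
  P = 0.5 * rho * A * v^3 * Cp
  v^3 = 9.6^3 = 884.736
  P = 0.5 * 1.281 * 12667.69 * 884.736 * 0.289
  P = 2074569.6 W

2074569.6


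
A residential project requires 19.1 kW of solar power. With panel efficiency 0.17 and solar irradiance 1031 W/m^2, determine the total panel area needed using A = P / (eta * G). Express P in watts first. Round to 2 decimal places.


Convert target power to watts: P = 19.1 * 1000 = 19100.0 W
Compute denominator: eta * G = 0.17 * 1031 = 175.27
Required area A = P / (eta * G) = 19100.0 / 175.27
A = 108.97 m^2

108.97


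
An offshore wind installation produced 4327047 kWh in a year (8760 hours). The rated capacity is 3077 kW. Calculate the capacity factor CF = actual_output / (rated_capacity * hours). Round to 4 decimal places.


Capacity factor = actual output / maximum possible output
Maximum possible = rated * hours = 3077 * 8760 = 26954520 kWh
CF = 4327047 / 26954520
CF = 0.1605

0.1605


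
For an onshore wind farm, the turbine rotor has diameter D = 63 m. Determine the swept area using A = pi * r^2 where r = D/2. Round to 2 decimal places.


Compute the rotor radius:
  r = D / 2 = 63 / 2 = 31.5 m
Calculate swept area:
  A = pi * r^2 = pi * 31.5^2
  A = 3117.25 m^2

3117.25


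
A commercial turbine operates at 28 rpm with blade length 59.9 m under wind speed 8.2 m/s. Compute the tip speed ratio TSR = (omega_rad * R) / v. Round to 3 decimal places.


Convert rotational speed to rad/s:
  omega = 28 * 2 * pi / 60 = 2.9322 rad/s
Compute tip speed:
  v_tip = omega * R = 2.9322 * 59.9 = 175.636 m/s
Tip speed ratio:
  TSR = v_tip / v_wind = 175.636 / 8.2 = 21.419

21.419


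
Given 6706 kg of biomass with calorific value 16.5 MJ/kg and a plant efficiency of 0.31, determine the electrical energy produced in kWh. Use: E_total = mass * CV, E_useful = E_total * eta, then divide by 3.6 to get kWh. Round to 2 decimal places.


Total energy = mass * CV = 6706 * 16.5 = 110649.0 MJ
Useful energy = total * eta = 110649.0 * 0.31 = 34301.19 MJ
Convert to kWh: 34301.19 / 3.6
Useful energy = 9528.11 kWh

9528.11


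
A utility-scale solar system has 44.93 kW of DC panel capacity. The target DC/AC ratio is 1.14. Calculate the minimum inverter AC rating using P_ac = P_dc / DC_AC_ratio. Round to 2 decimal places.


The inverter AC capacity is determined by the DC/AC ratio.
Given: P_dc = 44.93 kW, DC/AC ratio = 1.14
P_ac = P_dc / ratio = 44.93 / 1.14
P_ac = 39.41 kW

39.41


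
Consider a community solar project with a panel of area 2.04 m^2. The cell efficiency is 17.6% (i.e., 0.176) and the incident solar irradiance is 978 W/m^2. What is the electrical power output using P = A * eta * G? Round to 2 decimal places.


Use the solar power formula P = A * eta * G.
Given: A = 2.04 m^2, eta = 0.176, G = 978 W/m^2
P = 2.04 * 0.176 * 978
P = 351.14 W

351.14


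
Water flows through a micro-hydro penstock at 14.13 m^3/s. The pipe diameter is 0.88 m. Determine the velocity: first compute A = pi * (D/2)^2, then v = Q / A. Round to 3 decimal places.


Compute pipe cross-sectional area:
  A = pi * (D/2)^2 = pi * (0.88/2)^2 = 0.6082 m^2
Calculate velocity:
  v = Q / A = 14.13 / 0.6082
  v = 23.232 m/s

23.232


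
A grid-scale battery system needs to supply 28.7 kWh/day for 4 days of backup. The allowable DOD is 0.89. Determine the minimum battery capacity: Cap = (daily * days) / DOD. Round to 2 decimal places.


Total energy needed = daily * days = 28.7 * 4 = 114.8 kWh
Account for depth of discharge:
  Cap = total_energy / DOD = 114.8 / 0.89
  Cap = 128.99 kWh

128.99


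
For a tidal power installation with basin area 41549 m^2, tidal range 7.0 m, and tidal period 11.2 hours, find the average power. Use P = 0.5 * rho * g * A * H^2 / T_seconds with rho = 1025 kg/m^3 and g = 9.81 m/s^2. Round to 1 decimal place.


Convert period to seconds: T = 11.2 * 3600 = 40320.0 s
H^2 = 7.0^2 = 49.0
P = 0.5 * rho * g * A * H^2 / T
P = 0.5 * 1025 * 9.81 * 41549 * 49.0 / 40320.0
P = 253862.8 W

253862.8


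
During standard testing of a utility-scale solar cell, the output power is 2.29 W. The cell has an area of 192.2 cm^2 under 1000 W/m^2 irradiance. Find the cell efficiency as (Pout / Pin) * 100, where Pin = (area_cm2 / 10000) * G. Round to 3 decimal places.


First compute the input power:
  Pin = area_cm2 / 10000 * G = 192.2 / 10000 * 1000 = 19.22 W
Then compute efficiency:
  Efficiency = (Pout / Pin) * 100 = (2.29 / 19.22) * 100
  Efficiency = 11.915%

11.915


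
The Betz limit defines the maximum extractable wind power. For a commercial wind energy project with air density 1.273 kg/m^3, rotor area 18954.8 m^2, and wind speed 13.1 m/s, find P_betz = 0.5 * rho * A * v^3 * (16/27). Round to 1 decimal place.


The Betz coefficient Cp_max = 16/27 = 0.5926
v^3 = 13.1^3 = 2248.091
P_betz = 0.5 * rho * A * v^3 * Cp_max
P_betz = 0.5 * 1.273 * 18954.8 * 2248.091 * 0.5926
P_betz = 16072658.6 W

16072658.6


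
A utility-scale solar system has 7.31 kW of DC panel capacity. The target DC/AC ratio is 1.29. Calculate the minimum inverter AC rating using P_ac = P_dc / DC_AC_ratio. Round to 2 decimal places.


The inverter AC capacity is determined by the DC/AC ratio.
Given: P_dc = 7.31 kW, DC/AC ratio = 1.29
P_ac = P_dc / ratio = 7.31 / 1.29
P_ac = 5.67 kW

5.67


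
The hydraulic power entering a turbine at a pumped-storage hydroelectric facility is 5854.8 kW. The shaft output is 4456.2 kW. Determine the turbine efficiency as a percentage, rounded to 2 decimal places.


Turbine efficiency = (output power / input power) * 100
eta = (4456.2 / 5854.8) * 100
eta = 76.11%

76.11


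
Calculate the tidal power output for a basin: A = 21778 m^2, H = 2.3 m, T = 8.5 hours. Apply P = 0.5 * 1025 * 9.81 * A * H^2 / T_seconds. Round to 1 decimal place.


Convert period to seconds: T = 8.5 * 3600 = 30600.0 s
H^2 = 2.3^2 = 5.29
P = 0.5 * rho * g * A * H^2 / T
P = 0.5 * 1025 * 9.81 * 21778 * 5.29 / 30600.0
P = 18928.5 W

18928.5


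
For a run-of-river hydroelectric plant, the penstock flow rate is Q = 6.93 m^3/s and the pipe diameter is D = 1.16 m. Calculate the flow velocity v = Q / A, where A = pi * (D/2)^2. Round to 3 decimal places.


Compute pipe cross-sectional area:
  A = pi * (D/2)^2 = pi * (1.16/2)^2 = 1.0568 m^2
Calculate velocity:
  v = Q / A = 6.93 / 1.0568
  v = 6.557 m/s

6.557


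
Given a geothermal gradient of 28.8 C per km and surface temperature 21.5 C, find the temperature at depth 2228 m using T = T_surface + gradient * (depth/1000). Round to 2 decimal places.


Convert depth to km: 2228 / 1000 = 2.228 km
Temperature increase = gradient * depth_km = 28.8 * 2.228 = 64.17 C
Temperature at depth = T_surface + delta_T = 21.5 + 64.17
T = 85.67 C

85.67


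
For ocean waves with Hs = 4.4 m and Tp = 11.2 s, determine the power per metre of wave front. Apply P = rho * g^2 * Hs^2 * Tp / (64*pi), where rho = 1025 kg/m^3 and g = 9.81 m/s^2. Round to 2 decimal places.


Apply wave power formula:
  g^2 = 9.81^2 = 96.2361
  Hs^2 = 4.4^2 = 19.36
  Numerator = rho * g^2 * Hs^2 * Tp = 1025 * 96.2361 * 19.36 * 11.2 = 21388742.69
  Denominator = 64 * pi = 201.0619
  P = 21388742.69 / 201.0619 = 106378.88 W/m

106378.88


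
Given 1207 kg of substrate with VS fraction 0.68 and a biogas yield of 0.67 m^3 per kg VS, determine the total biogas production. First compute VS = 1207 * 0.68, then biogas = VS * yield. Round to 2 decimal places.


Compute volatile solids:
  VS = mass * VS_fraction = 1207 * 0.68 = 820.76 kg
Calculate biogas volume:
  Biogas = VS * specific_yield = 820.76 * 0.67
  Biogas = 549.91 m^3

549.91


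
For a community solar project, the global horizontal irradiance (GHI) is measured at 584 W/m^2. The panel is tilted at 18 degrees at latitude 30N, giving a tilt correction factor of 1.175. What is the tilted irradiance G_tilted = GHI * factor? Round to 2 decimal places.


Identify the given values:
  GHI = 584 W/m^2, tilt correction factor = 1.175
Apply the formula G_tilted = GHI * factor:
  G_tilted = 584 * 1.175
  G_tilted = 686.20 W/m^2

686.20


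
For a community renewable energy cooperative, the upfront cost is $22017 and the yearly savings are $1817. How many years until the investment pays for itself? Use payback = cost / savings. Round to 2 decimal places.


Simple payback period = initial cost / annual savings
Payback = 22017 / 1817
Payback = 12.12 years

12.12


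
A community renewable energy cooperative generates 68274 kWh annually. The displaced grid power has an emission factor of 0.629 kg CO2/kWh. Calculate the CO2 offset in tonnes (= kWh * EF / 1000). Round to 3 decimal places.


CO2 offset in kg = generation * emission_factor
CO2 offset = 68274 * 0.629 = 42944.35 kg
Convert to tonnes:
  CO2 offset = 42944.35 / 1000 = 42.944 tonnes

42.944


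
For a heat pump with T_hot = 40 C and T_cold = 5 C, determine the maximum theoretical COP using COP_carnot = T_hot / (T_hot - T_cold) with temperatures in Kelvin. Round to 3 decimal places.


Convert to Kelvin:
  T_hot = 40 + 273.15 = 313.15 K
  T_cold = 5 + 273.15 = 278.15 K
Apply Carnot COP formula:
  COP = T_hot_K / (T_hot_K - T_cold_K) = 313.15 / 35.0
  COP = 8.947

8.947


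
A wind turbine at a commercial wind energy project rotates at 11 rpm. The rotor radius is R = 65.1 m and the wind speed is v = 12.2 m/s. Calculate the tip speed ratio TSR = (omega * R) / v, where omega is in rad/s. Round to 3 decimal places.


Convert rotational speed to rad/s:
  omega = 11 * 2 * pi / 60 = 1.1519 rad/s
Compute tip speed:
  v_tip = omega * R = 1.1519 * 65.1 = 74.99 m/s
Tip speed ratio:
  TSR = v_tip / v_wind = 74.99 / 12.2 = 6.147

6.147


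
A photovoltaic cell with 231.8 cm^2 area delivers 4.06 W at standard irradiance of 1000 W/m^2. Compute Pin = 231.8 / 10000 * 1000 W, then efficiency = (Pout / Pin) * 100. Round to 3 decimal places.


First compute the input power:
  Pin = area_cm2 / 10000 * G = 231.8 / 10000 * 1000 = 23.18 W
Then compute efficiency:
  Efficiency = (Pout / Pin) * 100 = (4.06 / 23.18) * 100
  Efficiency = 17.515%

17.515


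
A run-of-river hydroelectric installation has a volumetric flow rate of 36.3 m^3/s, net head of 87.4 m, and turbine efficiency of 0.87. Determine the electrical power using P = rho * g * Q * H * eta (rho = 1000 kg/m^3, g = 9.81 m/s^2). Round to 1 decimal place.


Apply the hydropower formula P = rho * g * Q * H * eta
rho * g = 1000 * 9.81 = 9810.0
P = 9810.0 * 36.3 * 87.4 * 0.87
P = 27077359.9 W

27077359.9


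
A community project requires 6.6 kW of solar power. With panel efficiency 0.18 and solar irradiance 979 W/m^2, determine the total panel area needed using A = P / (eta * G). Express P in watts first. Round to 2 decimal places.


Convert target power to watts: P = 6.6 * 1000 = 6600.0 W
Compute denominator: eta * G = 0.18 * 979 = 176.22
Required area A = P / (eta * G) = 6600.0 / 176.22
A = 37.45 m^2

37.45


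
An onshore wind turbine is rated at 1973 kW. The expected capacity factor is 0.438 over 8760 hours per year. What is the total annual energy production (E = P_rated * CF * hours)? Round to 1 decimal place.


Annual energy = rated_kW * capacity_factor * hours_per_year
Given: P_rated = 1973 kW, CF = 0.438, hours = 8760
E = 1973 * 0.438 * 8760
E = 7570164.2 kWh

7570164.2


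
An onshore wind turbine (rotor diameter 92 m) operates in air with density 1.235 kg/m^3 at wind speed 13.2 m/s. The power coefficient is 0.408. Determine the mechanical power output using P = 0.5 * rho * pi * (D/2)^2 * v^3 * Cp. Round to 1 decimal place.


Step 1 -- Compute swept area:
  A = pi * (D/2)^2 = pi * (92/2)^2 = 6647.61 m^2
Step 2 -- Apply wind power equation:
  P = 0.5 * rho * A * v^3 * Cp
  v^3 = 13.2^3 = 2299.968
  P = 0.5 * 1.235 * 6647.61 * 2299.968 * 0.408
  P = 3851983.8 W

3851983.8


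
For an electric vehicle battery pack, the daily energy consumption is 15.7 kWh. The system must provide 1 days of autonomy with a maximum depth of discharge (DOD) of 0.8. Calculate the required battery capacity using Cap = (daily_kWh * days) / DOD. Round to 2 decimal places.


Total energy needed = daily * days = 15.7 * 1 = 15.7 kWh
Account for depth of discharge:
  Cap = total_energy / DOD = 15.7 / 0.8
  Cap = 19.63 kWh

19.63


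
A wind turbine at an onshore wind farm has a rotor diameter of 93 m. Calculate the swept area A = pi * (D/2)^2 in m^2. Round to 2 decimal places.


Compute the rotor radius:
  r = D / 2 = 93 / 2 = 46.5 m
Calculate swept area:
  A = pi * r^2 = pi * 46.5^2
  A = 6792.91 m^2

6792.91


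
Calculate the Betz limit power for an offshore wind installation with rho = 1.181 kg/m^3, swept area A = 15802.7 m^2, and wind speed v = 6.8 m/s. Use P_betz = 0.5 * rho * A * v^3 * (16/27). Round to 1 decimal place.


The Betz coefficient Cp_max = 16/27 = 0.5926
v^3 = 6.8^3 = 314.432
P_betz = 0.5 * rho * A * v^3 * Cp_max
P_betz = 0.5 * 1.181 * 15802.7 * 314.432 * 0.5926
P_betz = 1738738.0 W

1738738.0


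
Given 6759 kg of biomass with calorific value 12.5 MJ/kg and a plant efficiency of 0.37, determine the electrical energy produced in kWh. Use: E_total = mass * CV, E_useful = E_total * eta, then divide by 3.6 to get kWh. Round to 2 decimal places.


Total energy = mass * CV = 6759 * 12.5 = 84487.5 MJ
Useful energy = total * eta = 84487.5 * 0.37 = 31260.38 MJ
Convert to kWh: 31260.38 / 3.6
Useful energy = 8683.44 kWh

8683.44


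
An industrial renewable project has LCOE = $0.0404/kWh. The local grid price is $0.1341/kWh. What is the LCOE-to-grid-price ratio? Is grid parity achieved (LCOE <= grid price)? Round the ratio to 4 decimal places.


Compare LCOE to grid price:
  LCOE = $0.0404/kWh, Grid price = $0.1341/kWh
  Ratio = LCOE / grid_price = 0.0404 / 0.1341 = 0.3013
  Grid parity achieved (ratio <= 1)? yes

0.3013


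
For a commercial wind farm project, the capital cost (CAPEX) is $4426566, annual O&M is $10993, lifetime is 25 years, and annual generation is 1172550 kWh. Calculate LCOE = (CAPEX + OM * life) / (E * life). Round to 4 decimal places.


Total cost = CAPEX + OM * lifetime = 4426566 + 10993 * 25 = 4426566 + 274825 = 4701391
Total generation = annual * lifetime = 1172550 * 25 = 29313750 kWh
LCOE = 4701391 / 29313750
LCOE = 0.1604 $/kWh

0.1604


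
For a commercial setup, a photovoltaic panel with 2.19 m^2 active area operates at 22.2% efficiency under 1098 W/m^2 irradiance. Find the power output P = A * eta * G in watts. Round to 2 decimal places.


Use the solar power formula P = A * eta * G.
Given: A = 2.19 m^2, eta = 0.222, G = 1098 W/m^2
P = 2.19 * 0.222 * 1098
P = 533.83 W

533.83


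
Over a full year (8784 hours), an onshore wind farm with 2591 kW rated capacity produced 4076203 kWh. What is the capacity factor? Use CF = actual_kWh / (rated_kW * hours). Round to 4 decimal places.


Capacity factor = actual output / maximum possible output
Maximum possible = rated * hours = 2591 * 8784 = 22759344 kWh
CF = 4076203 / 22759344
CF = 0.1791

0.1791


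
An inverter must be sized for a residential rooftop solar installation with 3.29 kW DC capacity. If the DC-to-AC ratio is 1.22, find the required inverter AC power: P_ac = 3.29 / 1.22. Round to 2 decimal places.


The inverter AC capacity is determined by the DC/AC ratio.
Given: P_dc = 3.29 kW, DC/AC ratio = 1.22
P_ac = P_dc / ratio = 3.29 / 1.22
P_ac = 2.70 kW

2.70


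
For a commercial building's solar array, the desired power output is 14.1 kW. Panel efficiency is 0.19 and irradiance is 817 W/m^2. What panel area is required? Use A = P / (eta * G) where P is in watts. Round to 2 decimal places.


Convert target power to watts: P = 14.1 * 1000 = 14100.0 W
Compute denominator: eta * G = 0.19 * 817 = 155.23
Required area A = P / (eta * G) = 14100.0 / 155.23
A = 90.83 m^2

90.83


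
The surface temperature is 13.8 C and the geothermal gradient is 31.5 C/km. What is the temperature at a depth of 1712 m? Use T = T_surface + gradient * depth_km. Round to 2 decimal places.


Convert depth to km: 1712 / 1000 = 1.712 km
Temperature increase = gradient * depth_km = 31.5 * 1.712 = 53.93 C
Temperature at depth = T_surface + delta_T = 13.8 + 53.93
T = 67.73 C

67.73


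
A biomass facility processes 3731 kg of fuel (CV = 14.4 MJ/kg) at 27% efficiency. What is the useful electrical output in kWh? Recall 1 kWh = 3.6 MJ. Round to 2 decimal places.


Total energy = mass * CV = 3731 * 14.4 = 53726.4 MJ
Useful energy = total * eta = 53726.4 * 0.27 = 14506.13 MJ
Convert to kWh: 14506.13 / 3.6
Useful energy = 4029.48 kWh

4029.48


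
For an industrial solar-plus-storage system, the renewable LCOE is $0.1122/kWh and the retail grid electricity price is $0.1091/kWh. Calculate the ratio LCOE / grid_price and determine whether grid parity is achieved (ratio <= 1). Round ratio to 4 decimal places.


Compare LCOE to grid price:
  LCOE = $0.1122/kWh, Grid price = $0.1091/kWh
  Ratio = LCOE / grid_price = 0.1122 / 0.1091 = 1.0284
  Grid parity achieved (ratio <= 1)? no

1.0284


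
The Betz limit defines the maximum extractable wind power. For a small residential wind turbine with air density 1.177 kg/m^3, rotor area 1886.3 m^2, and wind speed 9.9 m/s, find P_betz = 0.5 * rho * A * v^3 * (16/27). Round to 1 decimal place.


The Betz coefficient Cp_max = 16/27 = 0.5926
v^3 = 9.9^3 = 970.299
P_betz = 0.5 * rho * A * v^3 * Cp_max
P_betz = 0.5 * 1.177 * 1886.3 * 970.299 * 0.5926
P_betz = 638291.5 W

638291.5


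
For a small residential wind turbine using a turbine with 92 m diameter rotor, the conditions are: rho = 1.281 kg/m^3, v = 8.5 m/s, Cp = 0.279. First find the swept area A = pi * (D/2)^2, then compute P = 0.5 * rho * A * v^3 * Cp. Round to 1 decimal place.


Step 1 -- Compute swept area:
  A = pi * (D/2)^2 = pi * (92/2)^2 = 6647.61 m^2
Step 2 -- Apply wind power equation:
  P = 0.5 * rho * A * v^3 * Cp
  v^3 = 8.5^3 = 614.125
  P = 0.5 * 1.281 * 6647.61 * 614.125 * 0.279
  P = 729534.2 W

729534.2


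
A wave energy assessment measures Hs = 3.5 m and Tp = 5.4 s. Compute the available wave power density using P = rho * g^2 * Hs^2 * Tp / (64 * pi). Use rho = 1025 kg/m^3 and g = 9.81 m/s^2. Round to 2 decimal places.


Apply wave power formula:
  g^2 = 9.81^2 = 96.2361
  Hs^2 = 3.5^2 = 12.25
  Numerator = rho * g^2 * Hs^2 * Tp = 1025 * 96.2361 * 12.25 * 5.4 = 6525168.47
  Denominator = 64 * pi = 201.0619
  P = 6525168.47 / 201.0619 = 32453.53 W/m

32453.53


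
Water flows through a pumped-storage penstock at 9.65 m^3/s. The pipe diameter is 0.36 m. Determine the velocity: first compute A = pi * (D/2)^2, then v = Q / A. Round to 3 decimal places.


Compute pipe cross-sectional area:
  A = pi * (D/2)^2 = pi * (0.36/2)^2 = 0.1018 m^2
Calculate velocity:
  v = Q / A = 9.65 / 0.1018
  v = 94.805 m/s

94.805


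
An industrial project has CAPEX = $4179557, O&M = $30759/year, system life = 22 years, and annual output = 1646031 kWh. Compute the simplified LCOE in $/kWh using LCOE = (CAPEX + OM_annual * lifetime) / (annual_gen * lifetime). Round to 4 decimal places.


Total cost = CAPEX + OM * lifetime = 4179557 + 30759 * 22 = 4179557 + 676698 = 4856255
Total generation = annual * lifetime = 1646031 * 22 = 36212682 kWh
LCOE = 4856255 / 36212682
LCOE = 0.1341 $/kWh

0.1341


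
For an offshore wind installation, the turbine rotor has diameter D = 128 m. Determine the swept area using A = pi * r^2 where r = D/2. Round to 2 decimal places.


Compute the rotor radius:
  r = D / 2 = 128 / 2 = 64.0 m
Calculate swept area:
  A = pi * r^2 = pi * 64.0^2
  A = 12867.96 m^2

12867.96


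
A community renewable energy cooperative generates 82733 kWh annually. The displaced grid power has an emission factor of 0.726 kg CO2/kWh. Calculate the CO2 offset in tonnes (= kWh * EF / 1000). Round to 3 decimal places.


CO2 offset in kg = generation * emission_factor
CO2 offset = 82733 * 0.726 = 60064.16 kg
Convert to tonnes:
  CO2 offset = 60064.16 / 1000 = 60.064 tonnes

60.064


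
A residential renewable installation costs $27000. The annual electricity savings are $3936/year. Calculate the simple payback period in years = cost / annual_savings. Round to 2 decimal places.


Simple payback period = initial cost / annual savings
Payback = 27000 / 3936
Payback = 6.86 years

6.86


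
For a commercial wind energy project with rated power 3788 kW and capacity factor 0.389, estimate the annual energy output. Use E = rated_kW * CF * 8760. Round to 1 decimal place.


Annual energy = rated_kW * capacity_factor * hours_per_year
Given: P_rated = 3788 kW, CF = 0.389, hours = 8760
E = 3788 * 0.389 * 8760
E = 12908140.3 kWh

12908140.3


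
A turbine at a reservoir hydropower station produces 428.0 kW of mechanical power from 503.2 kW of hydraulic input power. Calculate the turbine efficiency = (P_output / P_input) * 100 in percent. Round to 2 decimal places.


Turbine efficiency = (output power / input power) * 100
eta = (428.0 / 503.2) * 100
eta = 85.06%

85.06


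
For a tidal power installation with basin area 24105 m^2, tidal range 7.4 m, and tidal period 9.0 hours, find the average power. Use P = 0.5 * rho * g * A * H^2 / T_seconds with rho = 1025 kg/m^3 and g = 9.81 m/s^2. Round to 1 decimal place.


Convert period to seconds: T = 9.0 * 3600 = 32400.0 s
H^2 = 7.4^2 = 54.76
P = 0.5 * rho * g * A * H^2 / T
P = 0.5 * 1025 * 9.81 * 24105 * 54.76 / 32400.0
P = 204827.6 W

204827.6


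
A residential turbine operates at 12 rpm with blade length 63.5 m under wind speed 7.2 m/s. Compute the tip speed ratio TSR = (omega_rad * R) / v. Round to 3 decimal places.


Convert rotational speed to rad/s:
  omega = 12 * 2 * pi / 60 = 1.2566 rad/s
Compute tip speed:
  v_tip = omega * R = 1.2566 * 63.5 = 79.796 m/s
Tip speed ratio:
  TSR = v_tip / v_wind = 79.796 / 7.2 = 11.083

11.083


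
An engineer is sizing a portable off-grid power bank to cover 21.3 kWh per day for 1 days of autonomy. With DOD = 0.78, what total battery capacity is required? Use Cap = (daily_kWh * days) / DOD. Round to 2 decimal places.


Total energy needed = daily * days = 21.3 * 1 = 21.3 kWh
Account for depth of discharge:
  Cap = total_energy / DOD = 21.3 / 0.78
  Cap = 27.31 kWh

27.31


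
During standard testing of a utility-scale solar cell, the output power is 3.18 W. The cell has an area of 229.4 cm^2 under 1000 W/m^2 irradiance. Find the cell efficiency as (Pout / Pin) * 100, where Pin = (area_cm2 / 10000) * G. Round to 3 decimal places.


First compute the input power:
  Pin = area_cm2 / 10000 * G = 229.4 / 10000 * 1000 = 22.94 W
Then compute efficiency:
  Efficiency = (Pout / Pin) * 100 = (3.18 / 22.94) * 100
  Efficiency = 13.862%

13.862


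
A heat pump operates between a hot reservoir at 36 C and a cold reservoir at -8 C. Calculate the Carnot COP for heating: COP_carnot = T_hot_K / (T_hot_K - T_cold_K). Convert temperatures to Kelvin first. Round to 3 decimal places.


Convert to Kelvin:
  T_hot = 36 + 273.15 = 309.15 K
  T_cold = -8 + 273.15 = 265.15 K
Apply Carnot COP formula:
  COP = T_hot_K / (T_hot_K - T_cold_K) = 309.15 / 44.0
  COP = 7.026

7.026


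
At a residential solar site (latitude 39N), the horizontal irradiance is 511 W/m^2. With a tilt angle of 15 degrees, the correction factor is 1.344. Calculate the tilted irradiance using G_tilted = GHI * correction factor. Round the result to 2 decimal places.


Identify the given values:
  GHI = 511 W/m^2, tilt correction factor = 1.344
Apply the formula G_tilted = GHI * factor:
  G_tilted = 511 * 1.344
  G_tilted = 686.78 W/m^2

686.78


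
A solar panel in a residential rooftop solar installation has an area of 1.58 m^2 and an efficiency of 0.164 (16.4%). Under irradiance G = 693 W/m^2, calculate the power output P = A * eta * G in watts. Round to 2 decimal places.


Use the solar power formula P = A * eta * G.
Given: A = 1.58 m^2, eta = 0.164, G = 693 W/m^2
P = 1.58 * 0.164 * 693
P = 179.57 W

179.57


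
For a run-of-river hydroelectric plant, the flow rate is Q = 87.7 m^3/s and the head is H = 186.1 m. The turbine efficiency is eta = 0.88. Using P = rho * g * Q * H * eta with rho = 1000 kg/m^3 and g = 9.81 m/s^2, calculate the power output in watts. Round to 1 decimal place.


Apply the hydropower formula P = rho * g * Q * H * eta
rho * g = 1000 * 9.81 = 9810.0
P = 9810.0 * 87.7 * 186.1 * 0.88
P = 140895669.8 W

140895669.8
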